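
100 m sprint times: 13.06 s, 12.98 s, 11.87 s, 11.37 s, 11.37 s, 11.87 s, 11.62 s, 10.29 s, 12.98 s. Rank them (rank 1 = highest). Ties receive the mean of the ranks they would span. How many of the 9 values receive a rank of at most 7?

6

Sorted (descending): 13.06, 12.98, 12.98, 11.87, 11.87, 11.62, 11.37, 11.37, 10.29
The 2 values of 12.98 occupy positions 2–3 → average rank (2+3)/2 = 2.5.
The 2 values of 11.87 occupy positions 4–5 → average rank (4+5)/2 = 4.5.
The 2 values of 11.37 occupy positions 7–8 → average rank (7+8)/2 = 7.5.
Ranks ≤ 7: {1, 2.5, 2.5, 4.5, 4.5, 6} → 6 values.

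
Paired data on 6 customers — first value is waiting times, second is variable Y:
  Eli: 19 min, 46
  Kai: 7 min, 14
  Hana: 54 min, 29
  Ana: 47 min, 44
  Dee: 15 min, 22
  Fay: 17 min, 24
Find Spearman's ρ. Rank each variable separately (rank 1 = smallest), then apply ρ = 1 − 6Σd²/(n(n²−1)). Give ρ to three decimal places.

0.771

Ranks of variable 1: 4, 1, 6, 5, 2, 3
Ranks of variable 2: 6, 1, 4, 5, 2, 3
d = r₁ − r₂: -2, 0, 2, 0, 0, 0
d²: 4, 0, 4, 0, 0, 0; Σd² = 8
ρ = 1 − 6·8/(6·35) = 1 − 48/210 = 0.771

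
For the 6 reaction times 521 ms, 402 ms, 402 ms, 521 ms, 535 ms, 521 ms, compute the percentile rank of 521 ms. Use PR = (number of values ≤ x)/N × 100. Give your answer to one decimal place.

83.3

N = 6.
Strictly below 521: 2. Equal to 521: 3.
PR = 5/6 × 100 = 83.3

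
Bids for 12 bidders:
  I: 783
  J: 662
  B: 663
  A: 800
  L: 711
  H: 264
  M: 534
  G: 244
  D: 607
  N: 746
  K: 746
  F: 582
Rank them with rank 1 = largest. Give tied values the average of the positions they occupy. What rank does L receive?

5

Sorted (descending): 800, 783, 746, 746, 711, 663, 662, 607, 582, 534, 264, 244
The 2 values of 746 occupy positions 3–4 → average rank (3+4)/2 = 3.5.
L has value 711 → rank 5.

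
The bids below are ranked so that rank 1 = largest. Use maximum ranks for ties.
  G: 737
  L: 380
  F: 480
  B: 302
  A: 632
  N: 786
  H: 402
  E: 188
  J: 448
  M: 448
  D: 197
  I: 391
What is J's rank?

Sorted (descending): 786, 737, 632, 480, 448, 448, 402, 391, 380, 302, 197, 188
The 2 values of 448 occupy positions 5–6 → each gets rank 6.
J has value 448 → rank 6.

6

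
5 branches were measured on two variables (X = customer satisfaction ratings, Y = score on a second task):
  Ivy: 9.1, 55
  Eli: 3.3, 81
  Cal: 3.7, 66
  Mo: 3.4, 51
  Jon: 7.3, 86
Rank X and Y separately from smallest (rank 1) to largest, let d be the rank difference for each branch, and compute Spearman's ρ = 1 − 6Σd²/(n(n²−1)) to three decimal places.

Ranks of variable 1: 5, 1, 3, 2, 4
Ranks of variable 2: 2, 4, 3, 1, 5
d = r₁ − r₂: 3, -3, 0, 1, -1
d²: 9, 9, 0, 1, 1; Σd² = 20
ρ = 1 − 6·20/(5·24) = 1 − 120/120 = 0.000

0.000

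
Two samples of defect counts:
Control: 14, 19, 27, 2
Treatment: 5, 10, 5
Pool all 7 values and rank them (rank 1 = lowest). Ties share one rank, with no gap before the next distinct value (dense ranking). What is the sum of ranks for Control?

Sorted (ascending): 2, 5, 5, 10, 14, 19, 27
The 2 values of 5 share dense rank 2.
Remaining distinct values take the next consecutive integers.
Control values → pooled ranks: 14→4, 19→5, 27→6, 2→1
Rank sum = 4 + 5 + 6 + 1 = 16

16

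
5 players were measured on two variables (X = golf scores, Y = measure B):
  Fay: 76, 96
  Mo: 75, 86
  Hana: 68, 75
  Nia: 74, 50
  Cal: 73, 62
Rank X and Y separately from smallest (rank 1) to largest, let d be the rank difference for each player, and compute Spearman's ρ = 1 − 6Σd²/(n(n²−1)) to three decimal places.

0.600

Ranks of variable 1: 5, 4, 1, 3, 2
Ranks of variable 2: 5, 4, 3, 1, 2
d = r₁ − r₂: 0, 0, -2, 2, 0
d²: 0, 0, 4, 4, 0; Σd² = 8
ρ = 1 − 6·8/(5·24) = 1 − 48/120 = 0.600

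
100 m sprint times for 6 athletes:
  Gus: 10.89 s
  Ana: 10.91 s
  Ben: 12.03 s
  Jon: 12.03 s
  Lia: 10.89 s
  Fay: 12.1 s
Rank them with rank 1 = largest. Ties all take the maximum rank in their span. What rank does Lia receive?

6

Sorted (descending): 12.1, 12.03, 12.03, 10.91, 10.89, 10.89
The 2 values of 12.03 occupy positions 2–3 → each gets rank 3.
The 2 values of 10.89 occupy positions 5–6 → each gets rank 6.
Lia has value 10.89 s → rank 6.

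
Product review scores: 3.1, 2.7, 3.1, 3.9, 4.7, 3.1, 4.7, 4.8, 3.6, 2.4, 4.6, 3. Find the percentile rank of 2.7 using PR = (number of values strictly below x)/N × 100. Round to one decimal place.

8.3

N = 12.
Strictly below 2.7: 1. Equal to 2.7: 1.
PR = 1/12 × 100 = 8.3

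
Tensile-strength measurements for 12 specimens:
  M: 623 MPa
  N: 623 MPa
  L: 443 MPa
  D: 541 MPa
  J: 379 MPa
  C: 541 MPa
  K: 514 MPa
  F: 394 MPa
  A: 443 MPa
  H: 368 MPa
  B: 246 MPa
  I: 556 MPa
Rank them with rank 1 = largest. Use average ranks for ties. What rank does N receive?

Sorted (descending): 623, 623, 556, 541, 541, 514, 443, 443, 394, 379, 368, 246
The 2 values of 623 occupy positions 1–2 → average rank (1+2)/2 = 1.5.
The 2 values of 541 occupy positions 4–5 → average rank (4+5)/2 = 4.5.
The 2 values of 443 occupy positions 7–8 → average rank (7+8)/2 = 7.5.
N has value 623 MPa → rank 1.5.

1.5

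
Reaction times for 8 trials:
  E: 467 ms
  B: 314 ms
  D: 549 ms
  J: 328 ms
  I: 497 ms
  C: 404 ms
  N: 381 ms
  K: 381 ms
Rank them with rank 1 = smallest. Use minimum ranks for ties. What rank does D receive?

8

Sorted (ascending): 314, 328, 381, 381, 404, 467, 497, 549
The 2 values of 381 occupy positions 3–4 → each gets rank 3.
D has value 549 ms → rank 8.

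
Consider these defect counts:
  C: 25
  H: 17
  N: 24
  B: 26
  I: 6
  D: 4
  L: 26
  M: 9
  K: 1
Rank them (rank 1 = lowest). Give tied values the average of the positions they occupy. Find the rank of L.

Sorted (ascending): 1, 4, 6, 9, 17, 24, 25, 26, 26
The 2 values of 26 occupy positions 8–9 → average rank (8+9)/2 = 8.5.
L has value 26 → rank 8.5.

8.5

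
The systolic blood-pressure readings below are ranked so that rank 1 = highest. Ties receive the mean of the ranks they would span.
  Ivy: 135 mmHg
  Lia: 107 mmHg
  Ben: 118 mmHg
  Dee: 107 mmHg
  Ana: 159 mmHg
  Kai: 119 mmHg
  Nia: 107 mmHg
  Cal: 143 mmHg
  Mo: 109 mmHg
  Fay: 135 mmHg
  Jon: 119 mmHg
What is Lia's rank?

Sorted (descending): 159, 143, 135, 135, 119, 119, 118, 109, 107, 107, 107
The 2 values of 135 occupy positions 3–4 → average rank (3+4)/2 = 3.5.
The 2 values of 119 occupy positions 5–6 → average rank (5+6)/2 = 5.5.
The 3 values of 107 occupy positions 9–11 → average rank 10.
Lia has value 107 mmHg → rank 10.

10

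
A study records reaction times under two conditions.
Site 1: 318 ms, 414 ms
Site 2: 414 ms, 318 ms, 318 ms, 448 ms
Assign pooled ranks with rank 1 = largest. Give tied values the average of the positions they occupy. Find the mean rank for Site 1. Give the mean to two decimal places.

3.75

Sorted (descending): 448, 414, 414, 318, 318, 318
The 2 values of 414 occupy positions 2–3 → average rank (2+3)/2 = 2.5.
The 3 values of 318 occupy positions 4–6 → average rank 5.
Site 1 values → pooled ranks: 318→5, 414→2.5
Mean rank = (5 + 2.5) / 2 = 3.75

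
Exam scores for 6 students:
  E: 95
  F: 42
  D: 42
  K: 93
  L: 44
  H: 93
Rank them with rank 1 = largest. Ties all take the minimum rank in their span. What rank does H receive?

2

Sorted (descending): 95, 93, 93, 44, 42, 42
The 2 values of 93 occupy positions 2–3 → each gets rank 2.
The 2 values of 42 occupy positions 5–6 → each gets rank 5.
H has value 93 → rank 2.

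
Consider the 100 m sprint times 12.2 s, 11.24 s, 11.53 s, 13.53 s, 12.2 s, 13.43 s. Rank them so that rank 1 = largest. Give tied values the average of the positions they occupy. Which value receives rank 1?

13.53

Sorted (descending): 13.53, 13.43, 12.2, 12.2, 11.53, 11.24
The 2 values of 12.2 occupy positions 3–4 → average rank (3+4)/2 = 3.5.
Rank 1 → value 13.53.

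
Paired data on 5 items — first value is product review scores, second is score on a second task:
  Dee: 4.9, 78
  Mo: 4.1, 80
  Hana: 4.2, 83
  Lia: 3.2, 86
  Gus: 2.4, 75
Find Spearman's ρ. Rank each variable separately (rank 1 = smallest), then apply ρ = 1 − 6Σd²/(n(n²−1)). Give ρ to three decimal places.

Ranks of variable 1: 5, 3, 4, 2, 1
Ranks of variable 2: 2, 3, 4, 5, 1
d = r₁ − r₂: 3, 0, 0, -3, 0
d²: 9, 0, 0, 9, 0; Σd² = 18
ρ = 1 − 6·18/(5·24) = 1 − 108/120 = 0.100

0.100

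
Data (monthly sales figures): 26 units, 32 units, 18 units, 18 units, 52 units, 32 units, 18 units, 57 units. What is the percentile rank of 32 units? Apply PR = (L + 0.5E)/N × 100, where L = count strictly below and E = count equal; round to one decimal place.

N = 8.
Strictly below 32: 4. Equal to 32: 2.
PR = (4 + 0.5·2)/8 × 100 = 62.5

62.5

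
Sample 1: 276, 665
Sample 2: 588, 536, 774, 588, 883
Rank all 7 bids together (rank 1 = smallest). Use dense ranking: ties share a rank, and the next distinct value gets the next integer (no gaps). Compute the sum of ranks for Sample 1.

5

Sorted (ascending): 276, 536, 588, 588, 665, 774, 883
The 2 values of 588 share dense rank 3.
Remaining distinct values take the next consecutive integers.
Sample 1 values → pooled ranks: 276→1, 665→4
Rank sum = 1 + 4 = 5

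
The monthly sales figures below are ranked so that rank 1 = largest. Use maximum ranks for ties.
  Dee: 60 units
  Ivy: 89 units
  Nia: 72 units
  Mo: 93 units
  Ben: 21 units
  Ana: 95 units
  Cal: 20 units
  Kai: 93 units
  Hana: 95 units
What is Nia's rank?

Sorted (descending): 95, 95, 93, 93, 89, 72, 60, 21, 20
The 2 values of 95 occupy positions 1–2 → each gets rank 2.
The 2 values of 93 occupy positions 3–4 → each gets rank 4.
Nia has value 72 units → rank 6.

6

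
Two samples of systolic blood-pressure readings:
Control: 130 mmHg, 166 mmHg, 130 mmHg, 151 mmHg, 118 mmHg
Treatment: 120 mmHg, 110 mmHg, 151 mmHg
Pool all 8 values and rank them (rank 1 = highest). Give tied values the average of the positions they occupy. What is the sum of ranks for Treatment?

16.5

Sorted (descending): 166, 151, 151, 130, 130, 120, 118, 110
The 2 values of 151 occupy positions 2–3 → average rank (2+3)/2 = 2.5.
The 2 values of 130 occupy positions 4–5 → average rank (4+5)/2 = 4.5.
Treatment values → pooled ranks: 120→6, 110→8, 151→2.5
Rank sum = 6 + 8 + 2.5 = 16.5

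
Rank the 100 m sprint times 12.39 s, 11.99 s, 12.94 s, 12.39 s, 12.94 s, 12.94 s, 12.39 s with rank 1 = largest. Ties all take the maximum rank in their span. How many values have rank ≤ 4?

Sorted (descending): 12.94, 12.94, 12.94, 12.39, 12.39, 12.39, 11.99
The 3 values of 12.94 occupy positions 1–3 → each gets rank 3.
The 3 values of 12.39 occupy positions 4–6 → each gets rank 6.
Ranks ≤ 4: {3, 3, 3} → 3 values.

3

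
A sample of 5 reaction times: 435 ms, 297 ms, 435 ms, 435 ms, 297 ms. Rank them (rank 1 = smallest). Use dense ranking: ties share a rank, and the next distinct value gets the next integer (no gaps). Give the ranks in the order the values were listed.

2, 1, 2, 2, 1

Sorted (ascending): 297, 297, 435, 435, 435
The 2 values of 297 share dense rank 1.
The 3 values of 435 share dense rank 2.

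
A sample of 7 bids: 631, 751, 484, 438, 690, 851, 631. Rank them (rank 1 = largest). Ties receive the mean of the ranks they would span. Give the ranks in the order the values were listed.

Sorted (descending): 851, 751, 690, 631, 631, 484, 438
The 2 values of 631 occupy positions 4–5 → average rank (4+5)/2 = 4.5.

4.5, 2, 6, 7, 3, 1, 4.5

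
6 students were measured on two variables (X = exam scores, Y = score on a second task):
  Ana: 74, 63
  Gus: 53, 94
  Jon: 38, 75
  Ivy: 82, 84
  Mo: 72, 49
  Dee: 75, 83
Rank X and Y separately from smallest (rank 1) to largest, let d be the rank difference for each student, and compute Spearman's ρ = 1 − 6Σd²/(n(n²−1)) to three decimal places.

Ranks of variable 1: 4, 2, 1, 6, 3, 5
Ranks of variable 2: 2, 6, 3, 5, 1, 4
d = r₁ − r₂: 2, -4, -2, 1, 2, 1
d²: 4, 16, 4, 1, 4, 1; Σd² = 30
ρ = 1 − 6·30/(6·35) = 1 − 180/210 = 0.143

0.143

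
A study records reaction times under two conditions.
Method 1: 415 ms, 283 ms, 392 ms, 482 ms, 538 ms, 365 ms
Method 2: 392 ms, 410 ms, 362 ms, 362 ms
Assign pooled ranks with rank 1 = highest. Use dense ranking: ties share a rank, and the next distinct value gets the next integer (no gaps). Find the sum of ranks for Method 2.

23

Sorted (descending): 538, 482, 415, 410, 392, 392, 365, 362, 362, 283
The 2 values of 392 share dense rank 5.
The 2 values of 362 share dense rank 7.
Remaining distinct values take the next consecutive integers.
Method 2 values → pooled ranks: 392→5, 410→4, 362→7, 362→7
Rank sum = 5 + 4 + 7 + 7 = 23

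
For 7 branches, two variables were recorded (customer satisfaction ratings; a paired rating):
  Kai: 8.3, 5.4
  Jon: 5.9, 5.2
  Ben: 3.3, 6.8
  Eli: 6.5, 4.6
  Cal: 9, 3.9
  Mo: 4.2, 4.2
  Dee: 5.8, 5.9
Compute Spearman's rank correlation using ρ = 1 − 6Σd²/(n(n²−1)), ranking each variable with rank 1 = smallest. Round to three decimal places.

Ranks of variable 1: 6, 4, 1, 5, 7, 2, 3
Ranks of variable 2: 5, 4, 7, 3, 1, 2, 6
d = r₁ − r₂: 1, 0, -6, 2, 6, 0, -3
d²: 1, 0, 36, 4, 36, 0, 9; Σd² = 86
ρ = 1 − 6·86/(7·48) = 1 − 516/336 = -0.536

-0.536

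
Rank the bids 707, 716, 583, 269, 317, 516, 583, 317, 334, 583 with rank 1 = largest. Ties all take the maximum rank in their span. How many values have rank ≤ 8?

Sorted (descending): 716, 707, 583, 583, 583, 516, 334, 317, 317, 269
The 3 values of 583 occupy positions 3–5 → each gets rank 5.
The 2 values of 317 occupy positions 8–9 → each gets rank 9.
Ranks ≤ 8: {1, 2, 5, 5, 5, 6, 7} → 7 values.

7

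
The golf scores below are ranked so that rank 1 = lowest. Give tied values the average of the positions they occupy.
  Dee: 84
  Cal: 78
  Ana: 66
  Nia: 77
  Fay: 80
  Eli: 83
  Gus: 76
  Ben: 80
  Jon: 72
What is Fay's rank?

6.5

Sorted (ascending): 66, 72, 76, 77, 78, 80, 80, 83, 84
The 2 values of 80 occupy positions 6–7 → average rank (6+7)/2 = 6.5.
Fay has value 80 → rank 6.5.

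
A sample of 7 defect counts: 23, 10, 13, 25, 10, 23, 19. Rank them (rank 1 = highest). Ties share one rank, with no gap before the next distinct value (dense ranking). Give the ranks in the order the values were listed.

2, 5, 4, 1, 5, 2, 3

Sorted (descending): 25, 23, 23, 19, 13, 10, 10
The 2 values of 23 share dense rank 2.
The 2 values of 10 share dense rank 5.
Remaining distinct values take the next consecutive integers.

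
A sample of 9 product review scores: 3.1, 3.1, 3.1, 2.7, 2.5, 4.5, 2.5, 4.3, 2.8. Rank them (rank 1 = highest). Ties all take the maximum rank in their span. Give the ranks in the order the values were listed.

5, 5, 5, 7, 9, 1, 9, 2, 6

Sorted (descending): 4.5, 4.3, 3.1, 3.1, 3.1, 2.8, 2.7, 2.5, 2.5
The 3 values of 3.1 occupy positions 3–5 → each gets rank 5.
The 2 values of 2.5 occupy positions 8–9 → each gets rank 9.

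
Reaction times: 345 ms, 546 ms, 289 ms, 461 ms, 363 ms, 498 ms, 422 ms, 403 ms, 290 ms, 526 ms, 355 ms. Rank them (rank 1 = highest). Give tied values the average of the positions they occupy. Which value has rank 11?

289

Sorted (descending): 546, 526, 498, 461, 422, 403, 363, 355, 345, 290, 289
No ties — each value takes its position as its rank.
Rank 11 → value 289.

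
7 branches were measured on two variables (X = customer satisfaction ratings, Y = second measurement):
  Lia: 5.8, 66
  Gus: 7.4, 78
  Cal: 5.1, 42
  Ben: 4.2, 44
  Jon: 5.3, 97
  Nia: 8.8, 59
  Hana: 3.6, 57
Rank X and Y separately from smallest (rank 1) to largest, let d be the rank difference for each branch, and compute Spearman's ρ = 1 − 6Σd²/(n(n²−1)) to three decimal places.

0.536

Ranks of variable 1: 5, 6, 3, 2, 4, 7, 1
Ranks of variable 2: 5, 6, 1, 2, 7, 4, 3
d = r₁ − r₂: 0, 0, 2, 0, -3, 3, -2
d²: 0, 0, 4, 0, 9, 9, 4; Σd² = 26
ρ = 1 − 6·26/(7·48) = 1 − 156/336 = 0.536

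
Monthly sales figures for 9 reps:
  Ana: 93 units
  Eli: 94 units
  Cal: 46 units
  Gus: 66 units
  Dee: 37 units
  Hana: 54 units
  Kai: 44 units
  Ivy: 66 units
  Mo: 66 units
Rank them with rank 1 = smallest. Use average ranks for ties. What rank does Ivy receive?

6

Sorted (ascending): 37, 44, 46, 54, 66, 66, 66, 93, 94
The 3 values of 66 occupy positions 5–7 → average rank 6.
Ivy has value 66 units → rank 6.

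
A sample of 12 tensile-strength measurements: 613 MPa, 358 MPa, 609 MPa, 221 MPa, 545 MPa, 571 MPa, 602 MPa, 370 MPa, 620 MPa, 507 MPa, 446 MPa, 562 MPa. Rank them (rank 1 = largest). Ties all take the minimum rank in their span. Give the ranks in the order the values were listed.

Sorted (descending): 620, 613, 609, 602, 571, 562, 545, 507, 446, 370, 358, 221
No ties — each value takes its position as its rank.

2, 11, 3, 12, 7, 5, 4, 10, 1, 8, 9, 6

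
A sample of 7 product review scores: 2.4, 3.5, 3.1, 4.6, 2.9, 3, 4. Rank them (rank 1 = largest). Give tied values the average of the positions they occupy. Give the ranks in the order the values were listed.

7, 3, 4, 1, 6, 5, 2

Sorted (descending): 4.6, 4, 3.5, 3.1, 3, 2.9, 2.4
No ties — each value takes its position as its rank.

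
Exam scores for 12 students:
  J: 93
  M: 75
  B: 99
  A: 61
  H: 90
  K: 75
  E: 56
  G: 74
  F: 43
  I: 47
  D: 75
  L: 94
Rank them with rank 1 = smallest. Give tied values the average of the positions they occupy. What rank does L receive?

11

Sorted (ascending): 43, 47, 56, 61, 74, 75, 75, 75, 90, 93, 94, 99
The 3 values of 75 occupy positions 6–8 → average rank 7.
L has value 94 → rank 11.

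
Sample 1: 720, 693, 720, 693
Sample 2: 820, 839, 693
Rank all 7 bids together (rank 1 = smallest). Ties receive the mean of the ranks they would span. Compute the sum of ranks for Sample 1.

13

Sorted (ascending): 693, 693, 693, 720, 720, 820, 839
The 3 values of 693 occupy positions 1–3 → average rank 2.
The 2 values of 720 occupy positions 4–5 → average rank (4+5)/2 = 4.5.
Sample 1 values → pooled ranks: 720→4.5, 693→2, 720→4.5, 693→2
Rank sum = 4.5 + 2 + 4.5 + 2 = 13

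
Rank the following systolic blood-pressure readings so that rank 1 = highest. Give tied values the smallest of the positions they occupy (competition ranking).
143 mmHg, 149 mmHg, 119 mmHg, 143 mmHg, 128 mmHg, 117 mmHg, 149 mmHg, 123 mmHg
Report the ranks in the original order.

3, 1, 7, 3, 5, 8, 1, 6

Sorted (descending): 149, 149, 143, 143, 128, 123, 119, 117
The 2 values of 149 occupy positions 1–2 → each gets rank 1.
The 2 values of 143 occupy positions 3–4 → each gets rank 3.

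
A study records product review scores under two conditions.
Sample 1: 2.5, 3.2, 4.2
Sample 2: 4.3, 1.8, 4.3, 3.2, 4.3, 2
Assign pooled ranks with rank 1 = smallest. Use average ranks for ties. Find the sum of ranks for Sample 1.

Sorted (ascending): 1.8, 2, 2.5, 3.2, 3.2, 4.2, 4.3, 4.3, 4.3
The 2 values of 3.2 occupy positions 4–5 → average rank (4+5)/2 = 4.5.
The 3 values of 4.3 occupy positions 7–9 → average rank 8.
Sample 1 values → pooled ranks: 2.5→3, 3.2→4.5, 4.2→6
Rank sum = 3 + 4.5 + 6 = 13.5

13.5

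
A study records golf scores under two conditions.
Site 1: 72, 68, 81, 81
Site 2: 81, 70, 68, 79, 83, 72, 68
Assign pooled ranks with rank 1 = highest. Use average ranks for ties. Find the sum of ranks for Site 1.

22.5

Sorted (descending): 83, 81, 81, 81, 79, 72, 72, 70, 68, 68, 68
The 3 values of 81 occupy positions 2–4 → average rank 3.
The 2 values of 72 occupy positions 6–7 → average rank (6+7)/2 = 6.5.
The 3 values of 68 occupy positions 9–11 → average rank 10.
Site 1 values → pooled ranks: 72→6.5, 68→10, 81→3, 81→3
Rank sum = 6.5 + 10 + 3 + 3 = 22.5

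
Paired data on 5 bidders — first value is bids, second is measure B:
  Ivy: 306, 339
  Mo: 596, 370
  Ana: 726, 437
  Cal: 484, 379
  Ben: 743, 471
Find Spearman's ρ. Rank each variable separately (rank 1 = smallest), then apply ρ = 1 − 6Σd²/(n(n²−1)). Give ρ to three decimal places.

0.900

Ranks of variable 1: 1, 3, 4, 2, 5
Ranks of variable 2: 1, 2, 4, 3, 5
d = r₁ − r₂: 0, 1, 0, -1, 0
d²: 0, 1, 0, 1, 0; Σd² = 2
ρ = 1 − 6·2/(5·24) = 1 − 12/120 = 0.900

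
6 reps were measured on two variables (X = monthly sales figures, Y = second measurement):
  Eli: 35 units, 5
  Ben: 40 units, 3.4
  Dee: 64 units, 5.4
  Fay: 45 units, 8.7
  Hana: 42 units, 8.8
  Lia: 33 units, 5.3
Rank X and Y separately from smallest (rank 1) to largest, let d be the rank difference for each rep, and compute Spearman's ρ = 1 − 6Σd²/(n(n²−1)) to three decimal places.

Ranks of variable 1: 2, 3, 6, 5, 4, 1
Ranks of variable 2: 2, 1, 4, 5, 6, 3
d = r₁ − r₂: 0, 2, 2, 0, -2, -2
d²: 0, 4, 4, 0, 4, 4; Σd² = 16
ρ = 1 − 6·16/(6·35) = 1 − 96/210 = 0.543

0.543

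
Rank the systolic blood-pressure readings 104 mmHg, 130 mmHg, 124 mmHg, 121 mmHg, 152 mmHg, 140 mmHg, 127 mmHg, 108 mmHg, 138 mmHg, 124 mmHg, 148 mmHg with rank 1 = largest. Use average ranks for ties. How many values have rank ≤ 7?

6

Sorted (descending): 152, 148, 140, 138, 130, 127, 124, 124, 121, 108, 104
The 2 values of 124 occupy positions 7–8 → average rank (7+8)/2 = 7.5.
Ranks ≤ 7: {1, 2, 3, 4, 5, 6} → 6 values.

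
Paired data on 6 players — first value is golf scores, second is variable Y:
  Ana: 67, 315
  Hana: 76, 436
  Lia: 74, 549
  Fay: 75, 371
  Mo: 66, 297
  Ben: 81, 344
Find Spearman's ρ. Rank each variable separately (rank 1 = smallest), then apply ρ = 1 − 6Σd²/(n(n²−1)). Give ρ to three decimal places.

0.486

Ranks of variable 1: 2, 5, 3, 4, 1, 6
Ranks of variable 2: 2, 5, 6, 4, 1, 3
d = r₁ − r₂: 0, 0, -3, 0, 0, 3
d²: 0, 0, 9, 0, 0, 9; Σd² = 18
ρ = 1 − 6·18/(6·35) = 1 − 108/210 = 0.486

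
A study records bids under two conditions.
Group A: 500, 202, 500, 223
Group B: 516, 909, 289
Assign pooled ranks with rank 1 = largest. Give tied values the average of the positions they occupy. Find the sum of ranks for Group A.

20

Sorted (descending): 909, 516, 500, 500, 289, 223, 202
The 2 values of 500 occupy positions 3–4 → average rank (3+4)/2 = 3.5.
Group A values → pooled ranks: 500→3.5, 202→7, 500→3.5, 223→6
Rank sum = 3.5 + 7 + 3.5 + 6 = 20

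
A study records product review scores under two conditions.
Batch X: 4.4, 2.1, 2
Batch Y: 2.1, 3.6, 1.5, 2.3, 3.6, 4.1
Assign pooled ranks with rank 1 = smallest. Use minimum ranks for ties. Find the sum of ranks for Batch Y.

Sorted (ascending): 1.5, 2, 2.1, 2.1, 2.3, 3.6, 3.6, 4.1, 4.4
The 2 values of 2.1 occupy positions 3–4 → each gets rank 3.
The 2 values of 3.6 occupy positions 6–7 → each gets rank 6.
Batch Y values → pooled ranks: 2.1→3, 3.6→6, 1.5→1, 2.3→5, 3.6→6, 4.1→8
Rank sum = 3 + 6 + 1 + 5 + 6 + 8 = 29

29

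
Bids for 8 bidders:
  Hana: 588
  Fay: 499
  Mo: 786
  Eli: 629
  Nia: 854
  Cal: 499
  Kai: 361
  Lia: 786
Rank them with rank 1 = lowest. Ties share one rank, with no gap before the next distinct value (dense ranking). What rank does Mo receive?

Sorted (ascending): 361, 499, 499, 588, 629, 786, 786, 854
The 2 values of 499 share dense rank 2.
The 2 values of 786 share dense rank 5.
Remaining distinct values take the next consecutive integers.
Mo has value 786 → rank 5.

5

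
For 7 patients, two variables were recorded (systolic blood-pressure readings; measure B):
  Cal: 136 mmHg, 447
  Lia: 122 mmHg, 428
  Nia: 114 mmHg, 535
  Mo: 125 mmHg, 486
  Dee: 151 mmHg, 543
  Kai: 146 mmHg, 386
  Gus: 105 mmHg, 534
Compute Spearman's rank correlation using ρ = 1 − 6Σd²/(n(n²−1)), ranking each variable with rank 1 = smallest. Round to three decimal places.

Ranks of variable 1: 5, 3, 2, 4, 7, 6, 1
Ranks of variable 2: 3, 2, 6, 4, 7, 1, 5
d = r₁ − r₂: 2, 1, -4, 0, 0, 5, -4
d²: 4, 1, 16, 0, 0, 25, 16; Σd² = 62
ρ = 1 − 6·62/(7·48) = 1 − 372/336 = -0.107

-0.107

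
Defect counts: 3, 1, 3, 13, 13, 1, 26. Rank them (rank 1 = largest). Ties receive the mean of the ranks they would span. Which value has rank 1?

26

Sorted (descending): 26, 13, 13, 3, 3, 1, 1
The 2 values of 13 occupy positions 2–3 → average rank (2+3)/2 = 2.5.
The 2 values of 3 occupy positions 4–5 → average rank (4+5)/2 = 4.5.
The 2 values of 1 occupy positions 6–7 → average rank (6+7)/2 = 6.5.
Rank 1 → value 26.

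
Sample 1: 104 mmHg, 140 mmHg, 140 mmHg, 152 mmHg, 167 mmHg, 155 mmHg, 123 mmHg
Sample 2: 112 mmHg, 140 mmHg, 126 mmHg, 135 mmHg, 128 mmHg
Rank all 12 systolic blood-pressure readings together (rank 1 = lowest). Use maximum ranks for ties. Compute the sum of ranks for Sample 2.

26

Sorted (ascending): 104, 112, 123, 126, 128, 135, 140, 140, 140, 152, 155, 167
The 3 values of 140 occupy positions 7–9 → each gets rank 9.
Sample 2 values → pooled ranks: 112→2, 140→9, 126→4, 135→6, 128→5
Rank sum = 2 + 9 + 4 + 6 + 5 = 26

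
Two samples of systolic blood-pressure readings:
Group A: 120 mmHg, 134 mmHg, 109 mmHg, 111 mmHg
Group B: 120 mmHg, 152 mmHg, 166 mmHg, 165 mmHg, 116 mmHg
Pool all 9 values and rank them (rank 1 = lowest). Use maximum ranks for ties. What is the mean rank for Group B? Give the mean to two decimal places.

6.40

Sorted (ascending): 109, 111, 116, 120, 120, 134, 152, 165, 166
The 2 values of 120 occupy positions 4–5 → each gets rank 5.
Group B values → pooled ranks: 120→5, 152→7, 166→9, 165→8, 116→3
Mean rank = (5 + 7 + 9 + 8 + 3) / 5 = 6.40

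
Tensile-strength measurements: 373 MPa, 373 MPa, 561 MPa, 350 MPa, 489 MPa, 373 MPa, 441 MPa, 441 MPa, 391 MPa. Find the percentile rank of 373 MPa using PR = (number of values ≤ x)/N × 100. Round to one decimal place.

44.4

N = 9.
Strictly below 373: 1. Equal to 373: 3.
PR = 4/9 × 100 = 44.4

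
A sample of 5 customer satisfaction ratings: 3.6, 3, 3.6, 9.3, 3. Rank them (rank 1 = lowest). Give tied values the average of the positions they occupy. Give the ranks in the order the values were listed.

Sorted (ascending): 3, 3, 3.6, 3.6, 9.3
The 2 values of 3 occupy positions 1–2 → average rank (1+2)/2 = 1.5.
The 2 values of 3.6 occupy positions 3–4 → average rank (3+4)/2 = 3.5.

3.5, 1.5, 3.5, 5, 1.5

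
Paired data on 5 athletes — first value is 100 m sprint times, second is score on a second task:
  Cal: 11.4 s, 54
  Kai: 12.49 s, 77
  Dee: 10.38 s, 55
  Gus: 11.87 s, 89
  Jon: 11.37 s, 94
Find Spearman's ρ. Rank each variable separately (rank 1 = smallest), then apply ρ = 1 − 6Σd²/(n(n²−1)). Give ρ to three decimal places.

Ranks of variable 1: 3, 5, 1, 4, 2
Ranks of variable 2: 1, 3, 2, 4, 5
d = r₁ − r₂: 2, 2, -1, 0, -3
d²: 4, 4, 1, 0, 9; Σd² = 18
ρ = 1 − 6·18/(5·24) = 1 − 108/120 = 0.100

0.100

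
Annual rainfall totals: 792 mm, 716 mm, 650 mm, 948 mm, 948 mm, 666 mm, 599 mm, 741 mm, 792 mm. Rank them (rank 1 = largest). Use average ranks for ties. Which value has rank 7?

Sorted (descending): 948, 948, 792, 792, 741, 716, 666, 650, 599
The 2 values of 948 occupy positions 1–2 → average rank (1+2)/2 = 1.5.
The 2 values of 792 occupy positions 3–4 → average rank (3+4)/2 = 3.5.
Rank 7 → value 666.

666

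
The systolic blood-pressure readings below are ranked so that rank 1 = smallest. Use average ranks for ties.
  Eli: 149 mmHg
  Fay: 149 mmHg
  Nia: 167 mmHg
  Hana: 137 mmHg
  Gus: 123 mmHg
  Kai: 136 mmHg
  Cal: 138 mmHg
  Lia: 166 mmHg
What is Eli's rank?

Sorted (ascending): 123, 136, 137, 138, 149, 149, 166, 167
The 2 values of 149 occupy positions 5–6 → average rank (5+6)/2 = 5.5.
Eli has value 149 mmHg → rank 5.5.

5.5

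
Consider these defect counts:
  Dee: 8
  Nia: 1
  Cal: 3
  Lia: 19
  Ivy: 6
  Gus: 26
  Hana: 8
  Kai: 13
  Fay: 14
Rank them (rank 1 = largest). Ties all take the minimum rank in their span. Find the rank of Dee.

Sorted (descending): 26, 19, 14, 13, 8, 8, 6, 3, 1
The 2 values of 8 occupy positions 5–6 → each gets rank 5.
Dee has value 8 → rank 5.

5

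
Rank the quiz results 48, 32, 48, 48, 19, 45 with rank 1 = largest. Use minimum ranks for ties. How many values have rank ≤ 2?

Sorted (descending): 48, 48, 48, 45, 32, 19
The 3 values of 48 occupy positions 1–3 → each gets rank 1.
Ranks ≤ 2: {1, 1, 1} → 3 values.

3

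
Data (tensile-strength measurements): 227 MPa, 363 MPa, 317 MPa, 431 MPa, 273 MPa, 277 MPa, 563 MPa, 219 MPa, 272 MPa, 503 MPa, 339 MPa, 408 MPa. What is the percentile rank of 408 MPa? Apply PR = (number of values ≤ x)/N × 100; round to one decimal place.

75.0

N = 12.
Strictly below 408: 8. Equal to 408: 1.
PR = 9/12 × 100 = 75.0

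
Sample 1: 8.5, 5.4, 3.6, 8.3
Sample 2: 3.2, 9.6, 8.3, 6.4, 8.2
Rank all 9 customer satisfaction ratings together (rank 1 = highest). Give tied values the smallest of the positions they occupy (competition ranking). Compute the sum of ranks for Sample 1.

20

Sorted (descending): 9.6, 8.5, 8.3, 8.3, 8.2, 6.4, 5.4, 3.6, 3.2
The 2 values of 8.3 occupy positions 3–4 → each gets rank 3.
Sample 1 values → pooled ranks: 8.5→2, 5.4→7, 3.6→8, 8.3→3
Rank sum = 2 + 7 + 8 + 3 = 20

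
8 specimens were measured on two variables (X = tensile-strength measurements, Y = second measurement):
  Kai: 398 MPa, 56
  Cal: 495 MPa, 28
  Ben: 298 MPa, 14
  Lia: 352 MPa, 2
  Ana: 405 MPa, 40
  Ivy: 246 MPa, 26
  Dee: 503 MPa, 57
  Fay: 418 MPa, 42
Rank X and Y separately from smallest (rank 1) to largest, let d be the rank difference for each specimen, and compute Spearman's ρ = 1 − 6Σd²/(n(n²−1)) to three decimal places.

0.690

Ranks of variable 1: 4, 7, 2, 3, 5, 1, 8, 6
Ranks of variable 2: 7, 4, 2, 1, 5, 3, 8, 6
d = r₁ − r₂: -3, 3, 0, 2, 0, -2, 0, 0
d²: 9, 9, 0, 4, 0, 4, 0, 0; Σd² = 26
ρ = 1 − 6·26/(8·63) = 1 − 156/504 = 0.690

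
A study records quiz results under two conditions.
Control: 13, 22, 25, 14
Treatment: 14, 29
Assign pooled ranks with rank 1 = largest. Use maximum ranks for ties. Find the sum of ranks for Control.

16

Sorted (descending): 29, 25, 22, 14, 14, 13
The 2 values of 14 occupy positions 4–5 → each gets rank 5.
Control values → pooled ranks: 13→6, 22→3, 25→2, 14→5
Rank sum = 6 + 3 + 2 + 5 = 16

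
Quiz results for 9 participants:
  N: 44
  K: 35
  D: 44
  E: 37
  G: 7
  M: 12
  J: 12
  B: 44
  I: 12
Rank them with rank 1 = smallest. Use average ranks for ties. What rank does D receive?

Sorted (ascending): 7, 12, 12, 12, 35, 37, 44, 44, 44
The 3 values of 12 occupy positions 2–4 → average rank 3.
The 3 values of 44 occupy positions 7–9 → average rank 8.
D has value 44 → rank 8.

8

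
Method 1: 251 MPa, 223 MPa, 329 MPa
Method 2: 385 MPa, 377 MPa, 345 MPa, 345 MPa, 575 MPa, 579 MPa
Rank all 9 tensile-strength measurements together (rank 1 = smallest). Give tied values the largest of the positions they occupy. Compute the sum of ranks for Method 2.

40

Sorted (ascending): 223, 251, 329, 345, 345, 377, 385, 575, 579
The 2 values of 345 occupy positions 4–5 → each gets rank 5.
Method 2 values → pooled ranks: 385→7, 377→6, 345→5, 345→5, 575→8, 579→9
Rank sum = 7 + 6 + 5 + 5 + 8 + 9 = 40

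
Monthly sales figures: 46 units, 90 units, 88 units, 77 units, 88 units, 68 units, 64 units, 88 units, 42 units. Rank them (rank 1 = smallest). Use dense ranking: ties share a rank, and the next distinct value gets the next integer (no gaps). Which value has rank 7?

Sorted (ascending): 42, 46, 64, 68, 77, 88, 88, 88, 90
The 3 values of 88 share dense rank 6.
Remaining distinct values take the next consecutive integers.
Rank 7 → value 90.

90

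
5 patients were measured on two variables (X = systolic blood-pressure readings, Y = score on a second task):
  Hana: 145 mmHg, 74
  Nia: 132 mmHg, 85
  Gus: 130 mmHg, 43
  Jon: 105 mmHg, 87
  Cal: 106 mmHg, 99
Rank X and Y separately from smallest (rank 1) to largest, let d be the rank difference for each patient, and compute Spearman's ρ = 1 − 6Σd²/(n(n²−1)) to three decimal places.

-0.600

Ranks of variable 1: 5, 4, 3, 1, 2
Ranks of variable 2: 2, 3, 1, 4, 5
d = r₁ − r₂: 3, 1, 2, -3, -3
d²: 9, 1, 4, 9, 9; Σd² = 32
ρ = 1 − 6·32/(5·24) = 1 − 192/120 = -0.600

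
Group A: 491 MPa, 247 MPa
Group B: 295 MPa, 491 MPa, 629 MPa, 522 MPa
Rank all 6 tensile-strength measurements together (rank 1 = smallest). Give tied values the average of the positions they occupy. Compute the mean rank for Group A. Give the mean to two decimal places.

2.25

Sorted (ascending): 247, 295, 491, 491, 522, 629
The 2 values of 491 occupy positions 3–4 → average rank (3+4)/2 = 3.5.
Group A values → pooled ranks: 491→3.5, 247→1
Mean rank = (3.5 + 1) / 2 = 2.25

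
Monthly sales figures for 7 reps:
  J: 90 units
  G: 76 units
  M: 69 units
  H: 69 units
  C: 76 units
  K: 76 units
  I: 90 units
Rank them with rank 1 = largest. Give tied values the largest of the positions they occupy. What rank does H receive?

Sorted (descending): 90, 90, 76, 76, 76, 69, 69
The 2 values of 90 occupy positions 1–2 → each gets rank 2.
The 3 values of 76 occupy positions 3–5 → each gets rank 5.
The 2 values of 69 occupy positions 6–7 → each gets rank 7.
H has value 69 units → rank 7.

7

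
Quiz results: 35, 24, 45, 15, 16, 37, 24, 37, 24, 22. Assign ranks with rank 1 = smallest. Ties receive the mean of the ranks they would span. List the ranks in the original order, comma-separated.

7, 5, 10, 1, 2, 8.5, 5, 8.5, 5, 3

Sorted (ascending): 15, 16, 22, 24, 24, 24, 35, 37, 37, 45
The 3 values of 24 occupy positions 4–6 → average rank 5.
The 2 values of 37 occupy positions 8–9 → average rank (8+9)/2 = 8.5.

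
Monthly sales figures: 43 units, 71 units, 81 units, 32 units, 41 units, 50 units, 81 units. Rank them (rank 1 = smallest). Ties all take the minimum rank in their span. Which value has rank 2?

41

Sorted (ascending): 32, 41, 43, 50, 71, 81, 81
The 2 values of 81 occupy positions 6–7 → each gets rank 6.
Rank 2 → value 41.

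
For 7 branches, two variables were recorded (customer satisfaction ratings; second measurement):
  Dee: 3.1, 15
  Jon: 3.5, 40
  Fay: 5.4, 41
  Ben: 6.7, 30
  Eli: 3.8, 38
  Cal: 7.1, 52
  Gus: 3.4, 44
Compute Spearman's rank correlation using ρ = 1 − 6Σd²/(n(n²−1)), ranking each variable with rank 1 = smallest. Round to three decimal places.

0.393

Ranks of variable 1: 1, 3, 5, 6, 4, 7, 2
Ranks of variable 2: 1, 4, 5, 2, 3, 7, 6
d = r₁ − r₂: 0, -1, 0, 4, 1, 0, -4
d²: 0, 1, 0, 16, 1, 0, 16; Σd² = 34
ρ = 1 − 6·34/(7·48) = 1 − 204/336 = 0.393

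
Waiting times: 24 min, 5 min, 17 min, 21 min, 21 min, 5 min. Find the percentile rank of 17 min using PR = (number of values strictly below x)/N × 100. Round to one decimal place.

N = 6.
Strictly below 17: 2. Equal to 17: 1.
PR = 2/6 × 100 = 33.3

33.3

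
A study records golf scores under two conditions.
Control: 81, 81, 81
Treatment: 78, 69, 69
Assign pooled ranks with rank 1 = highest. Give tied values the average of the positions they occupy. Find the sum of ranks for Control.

Sorted (descending): 81, 81, 81, 78, 69, 69
The 3 values of 81 occupy positions 1–3 → average rank 2.
The 2 values of 69 occupy positions 5–6 → average rank (5+6)/2 = 5.5.
Control values → pooled ranks: 81→2, 81→2, 81→2
Rank sum = 2 + 2 + 2 = 6

6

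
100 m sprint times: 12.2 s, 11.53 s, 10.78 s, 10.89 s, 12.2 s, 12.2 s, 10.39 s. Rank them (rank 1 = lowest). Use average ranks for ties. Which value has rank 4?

11.53

Sorted (ascending): 10.39, 10.78, 10.89, 11.53, 12.2, 12.2, 12.2
The 3 values of 12.2 occupy positions 5–7 → average rank 6.
Rank 4 → value 11.53.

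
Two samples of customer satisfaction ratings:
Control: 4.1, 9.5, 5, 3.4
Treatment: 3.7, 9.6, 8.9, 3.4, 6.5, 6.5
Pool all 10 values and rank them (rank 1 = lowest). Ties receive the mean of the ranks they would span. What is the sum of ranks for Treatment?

35.5

Sorted (ascending): 3.4, 3.4, 3.7, 4.1, 5, 6.5, 6.5, 8.9, 9.5, 9.6
The 2 values of 3.4 occupy positions 1–2 → average rank (1+2)/2 = 1.5.
The 2 values of 6.5 occupy positions 6–7 → average rank (6+7)/2 = 6.5.
Treatment values → pooled ranks: 3.7→3, 9.6→10, 8.9→8, 3.4→1.5, 6.5→6.5, 6.5→6.5
Rank sum = 3 + 10 + 8 + 1.5 + 6.5 + 6.5 = 35.5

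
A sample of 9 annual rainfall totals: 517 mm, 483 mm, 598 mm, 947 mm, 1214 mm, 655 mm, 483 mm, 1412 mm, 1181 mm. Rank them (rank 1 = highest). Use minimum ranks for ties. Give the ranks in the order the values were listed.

Sorted (descending): 1412, 1214, 1181, 947, 655, 598, 517, 483, 483
The 2 values of 483 occupy positions 8–9 → each gets rank 8.

7, 8, 6, 4, 2, 5, 8, 1, 3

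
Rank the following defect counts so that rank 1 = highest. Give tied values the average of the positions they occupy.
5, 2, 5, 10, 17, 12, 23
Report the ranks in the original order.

5.5, 7, 5.5, 4, 2, 3, 1

Sorted (descending): 23, 17, 12, 10, 5, 5, 2
The 2 values of 5 occupy positions 5–6 → average rank (5+6)/2 = 5.5.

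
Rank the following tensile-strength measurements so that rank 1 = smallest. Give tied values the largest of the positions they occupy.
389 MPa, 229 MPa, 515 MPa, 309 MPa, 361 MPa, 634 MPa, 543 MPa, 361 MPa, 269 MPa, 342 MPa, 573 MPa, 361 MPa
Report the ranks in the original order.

Sorted (ascending): 229, 269, 309, 342, 361, 361, 361, 389, 515, 543, 573, 634
The 3 values of 361 occupy positions 5–7 → each gets rank 7.

8, 1, 9, 3, 7, 12, 10, 7, 2, 4, 11, 7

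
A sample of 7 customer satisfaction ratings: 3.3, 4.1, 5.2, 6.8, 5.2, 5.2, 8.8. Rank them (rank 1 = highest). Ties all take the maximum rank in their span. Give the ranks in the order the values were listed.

Sorted (descending): 8.8, 6.8, 5.2, 5.2, 5.2, 4.1, 3.3
The 3 values of 5.2 occupy positions 3–5 → each gets rank 5.

7, 6, 5, 2, 5, 5, 1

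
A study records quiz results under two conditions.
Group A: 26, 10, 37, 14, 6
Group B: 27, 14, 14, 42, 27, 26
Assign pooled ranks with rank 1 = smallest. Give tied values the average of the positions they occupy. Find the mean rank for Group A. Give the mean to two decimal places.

4.70

Sorted (ascending): 6, 10, 14, 14, 14, 26, 26, 27, 27, 37, 42
The 3 values of 14 occupy positions 3–5 → average rank 4.
The 2 values of 26 occupy positions 6–7 → average rank (6+7)/2 = 6.5.
The 2 values of 27 occupy positions 8–9 → average rank (8+9)/2 = 8.5.
Group A values → pooled ranks: 26→6.5, 10→2, 37→10, 14→4, 6→1
Mean rank = (6.5 + 2 + 10 + 4 + 1) / 5 = 4.70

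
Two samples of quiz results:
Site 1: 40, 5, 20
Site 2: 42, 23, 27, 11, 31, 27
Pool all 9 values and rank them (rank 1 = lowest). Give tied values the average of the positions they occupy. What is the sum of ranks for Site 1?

12

Sorted (ascending): 5, 11, 20, 23, 27, 27, 31, 40, 42
The 2 values of 27 occupy positions 5–6 → average rank (5+6)/2 = 5.5.
Site 1 values → pooled ranks: 40→8, 5→1, 20→3
Rank sum = 8 + 1 + 3 = 12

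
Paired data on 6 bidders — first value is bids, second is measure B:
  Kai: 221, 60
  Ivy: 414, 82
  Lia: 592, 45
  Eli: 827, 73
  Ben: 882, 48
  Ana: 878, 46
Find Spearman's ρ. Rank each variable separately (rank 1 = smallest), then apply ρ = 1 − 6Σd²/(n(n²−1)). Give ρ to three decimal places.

Ranks of variable 1: 1, 2, 3, 4, 6, 5
Ranks of variable 2: 4, 6, 1, 5, 3, 2
d = r₁ − r₂: -3, -4, 2, -1, 3, 3
d²: 9, 16, 4, 1, 9, 9; Σd² = 48
ρ = 1 − 6·48/(6·35) = 1 − 288/210 = -0.371

-0.371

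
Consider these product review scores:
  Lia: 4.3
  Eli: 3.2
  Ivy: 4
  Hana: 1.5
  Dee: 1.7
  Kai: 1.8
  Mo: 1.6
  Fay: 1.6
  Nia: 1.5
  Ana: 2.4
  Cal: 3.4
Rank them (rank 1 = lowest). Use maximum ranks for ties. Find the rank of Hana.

2

Sorted (ascending): 1.5, 1.5, 1.6, 1.6, 1.7, 1.8, 2.4, 3.2, 3.4, 4, 4.3
The 2 values of 1.5 occupy positions 1–2 → each gets rank 2.
The 2 values of 1.6 occupy positions 3–4 → each gets rank 4.
Hana has value 1.5 → rank 2.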